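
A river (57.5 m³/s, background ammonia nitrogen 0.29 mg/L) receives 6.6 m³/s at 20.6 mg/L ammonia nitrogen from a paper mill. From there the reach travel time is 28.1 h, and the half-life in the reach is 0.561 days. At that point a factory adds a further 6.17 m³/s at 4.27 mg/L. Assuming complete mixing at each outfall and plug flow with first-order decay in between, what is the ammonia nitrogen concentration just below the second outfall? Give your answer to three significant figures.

Mass balance: C = (57.50·0.2900 + 6.600·20.60) / 64.10 = 152.6/64.10 = 2.381 mg/L; combined flow 64.10 m³/s.
Half-life 0.561 d → k = ln 2 / 0.561 = 1.236 d⁻¹.
Applying C = C₀e^(−kt): 2.381 × 0.2354 = 0.5604 mg/L.
At the second outfall, C = (64.10·0.5604 + 6.170·4.270) / (64.10 + 6.170) = 0.8862 mg/L.

0.886 mg/L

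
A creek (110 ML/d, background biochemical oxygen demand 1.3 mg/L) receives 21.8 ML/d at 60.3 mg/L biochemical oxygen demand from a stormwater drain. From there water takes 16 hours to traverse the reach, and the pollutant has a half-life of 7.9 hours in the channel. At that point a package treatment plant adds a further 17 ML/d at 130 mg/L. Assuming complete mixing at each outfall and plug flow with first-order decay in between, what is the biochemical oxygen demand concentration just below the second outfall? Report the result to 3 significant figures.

17.3 mg/L

Flow-weighted average: C = (110.0·1.300 + 21.80·60.30) / 131.8 = 1458/131.8 = 11.06 mg/L; combined flow 131.8 ML/d.
Half-life 7.9 h → k = ln 2 / 7.9 = 0.08774 h⁻¹ = 2.106 d⁻¹.
After decay, C = 11.06 × e^(−kt) = 11.06 × 0.2457 = 2.717 mg/L.
Second outfall: C = (131.8·2.717 + 17.00·130.0)/148.8 = 17.26 mg/L.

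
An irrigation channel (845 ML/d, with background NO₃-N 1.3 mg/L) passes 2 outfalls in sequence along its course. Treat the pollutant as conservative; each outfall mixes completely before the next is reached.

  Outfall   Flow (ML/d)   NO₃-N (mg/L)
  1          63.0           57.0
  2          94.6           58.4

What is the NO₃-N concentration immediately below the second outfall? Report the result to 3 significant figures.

10.2 mg/L

Below outfall 1: Q → 908.0 ML/d, C = (845.0·1.300 + 63.00·57.00)/908.0 = 5.165 mg/L.
Below outfall 2: Q → 1003 ML/d, C = (908.0·5.165 + 94.60·58.40)/1003 = 10.19 mg/L.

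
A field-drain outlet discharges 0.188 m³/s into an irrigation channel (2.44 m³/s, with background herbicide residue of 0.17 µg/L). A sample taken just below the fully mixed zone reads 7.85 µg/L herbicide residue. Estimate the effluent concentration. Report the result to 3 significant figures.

108 µg/L

Mass balance: 2.440·0.1700 + 0.1880·Cₑ = 2.628·7.850
→ Cₑ = (2.628·7.850 − 2.440·0.1700) / 0.1880 = 107.5 µg/L.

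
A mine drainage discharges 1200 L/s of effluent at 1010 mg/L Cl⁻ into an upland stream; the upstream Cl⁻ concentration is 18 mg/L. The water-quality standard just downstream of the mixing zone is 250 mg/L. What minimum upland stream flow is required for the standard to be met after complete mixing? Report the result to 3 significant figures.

Set C_mix = 250: (Q·18.00 + 1200·1010) / (Q + 1200) = 250
→ Q = 1200·(1010 − 250)/(250 − 18.00) = 3931 L/s.

3930 L/s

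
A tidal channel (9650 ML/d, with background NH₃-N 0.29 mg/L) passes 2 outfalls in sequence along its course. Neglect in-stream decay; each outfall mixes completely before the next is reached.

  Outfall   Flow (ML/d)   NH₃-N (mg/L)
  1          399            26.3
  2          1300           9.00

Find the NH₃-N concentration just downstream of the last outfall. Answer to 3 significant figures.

2.20 mg/L

Below outfall 1: Q → 10050 ML/d, C = (9650·0.2900 + 399.0·26.30)/10050 = 1.323 mg/L.
Below outfall 2: Q → 11350 ML/d, C = (10050·1.323 + 1300·9.000)/11350 = 2.202 mg/L.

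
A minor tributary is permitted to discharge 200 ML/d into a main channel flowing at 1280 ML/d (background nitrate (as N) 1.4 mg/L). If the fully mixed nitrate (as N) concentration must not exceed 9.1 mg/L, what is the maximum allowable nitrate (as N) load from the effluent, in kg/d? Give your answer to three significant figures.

11700 kg/d

Mass balance at the limit: 1280·1.400 + 200.0·Cₑ = 1480·9.1 → Cₑ = 58.38 mg/L.
200.0 ML/d = 2.315 m³/s. Load = 2.315 m³/s × 58.38 g/m³ × 86 400 s/d = 11680 kg/d.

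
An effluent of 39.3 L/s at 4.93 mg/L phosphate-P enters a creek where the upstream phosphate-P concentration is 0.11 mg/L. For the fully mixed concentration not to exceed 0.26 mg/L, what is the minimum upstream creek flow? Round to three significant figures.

Set C_mix = 0.26: (Q·0.1100 + 39.30·4.930) / (Q + 39.30) = 0.26
→ Q = 39.30·(4.930 − 0.26)/(0.26 − 0.1100) = 1224 L/s.

1220 L/s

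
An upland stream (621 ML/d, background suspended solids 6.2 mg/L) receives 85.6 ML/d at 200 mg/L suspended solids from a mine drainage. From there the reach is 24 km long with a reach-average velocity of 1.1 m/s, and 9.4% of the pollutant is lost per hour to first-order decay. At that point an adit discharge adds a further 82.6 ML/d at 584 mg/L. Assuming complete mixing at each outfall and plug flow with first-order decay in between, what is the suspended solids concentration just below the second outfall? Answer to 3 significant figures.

Mixed concentration C = ΣQC/ΣQ = (621.0·6.200 + 85.60·200.0) / 706.6 = 20970/706.6 = 29.68 mg/L; combined flow 706.6 ML/d.
Travel time t = 24·1000 / 1.1 = 21820 s = 6.061 h.
9.4%/h lost → k = −ln(1 − 0.094) = 0.09872 h⁻¹.
Applying C = C₀e^(−kt): 29.68 × 0.5498 = 16.32 mg/L.
At the second outfall, C = (706.6·16.32 + 82.60·584.0) / (706.6 + 82.60) = 75.73 mg/L.

75.7 mg/L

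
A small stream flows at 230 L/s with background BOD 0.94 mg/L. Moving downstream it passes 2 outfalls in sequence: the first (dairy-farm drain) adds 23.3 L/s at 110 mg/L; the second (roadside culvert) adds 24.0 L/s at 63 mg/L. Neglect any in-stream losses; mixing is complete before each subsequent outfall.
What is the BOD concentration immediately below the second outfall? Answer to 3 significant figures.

Below outfall 1: Q → 253.3 L/s, C = (230.0·0.9400 + 23.30·110.0)/253.3 = 10.97 mg/L.
Below outfall 2: Q → 277.3 L/s, C = (253.3·10.97 + 24.00·63.00)/277.3 = 15.47 mg/L.

15.5 mg/L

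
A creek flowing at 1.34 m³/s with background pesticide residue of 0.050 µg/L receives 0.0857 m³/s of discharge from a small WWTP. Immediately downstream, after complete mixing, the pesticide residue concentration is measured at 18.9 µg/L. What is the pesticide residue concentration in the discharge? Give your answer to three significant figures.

Mass balance: 1.340·0.05000 + 0.08570·Cₑ = 1.426·18.90
→ Cₑ = (1.426·18.90 − 1.340·0.05000) / 0.08570 = 313.6 µg/L.

314 µg/L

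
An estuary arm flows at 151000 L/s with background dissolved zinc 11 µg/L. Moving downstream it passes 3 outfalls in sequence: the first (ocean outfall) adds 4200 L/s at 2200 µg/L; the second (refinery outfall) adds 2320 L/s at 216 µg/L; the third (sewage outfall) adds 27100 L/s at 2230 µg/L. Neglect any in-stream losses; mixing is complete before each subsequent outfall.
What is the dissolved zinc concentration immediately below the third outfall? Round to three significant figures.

Below outfall 1: Q → 155200 L/s, C = (151000·11.00 + 4200·2200)/155200 = 70.24 µg/L.
Below outfall 2: Q → 157500 L/s, C = (155200·70.24 + 2320·216.0)/157500 = 72.39 µg/L.
Below outfall 3: Q → 184600 L/s, C = (157500·72.39 + 27100·2230)/184600 = 389.1 µg/L.

389 µg/L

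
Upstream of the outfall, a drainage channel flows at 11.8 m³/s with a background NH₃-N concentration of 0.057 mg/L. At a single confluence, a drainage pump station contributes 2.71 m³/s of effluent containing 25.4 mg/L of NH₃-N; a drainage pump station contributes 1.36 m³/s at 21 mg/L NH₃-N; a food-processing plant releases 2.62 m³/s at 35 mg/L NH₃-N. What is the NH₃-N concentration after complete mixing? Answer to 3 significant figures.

Conservation of mass: C = (11.80·0.05700 + 2.710·25.40 + 1.360·21.00 + 2.620·35.00) / 18.49 = 189.8/18.49 = 10.26 mg/L.

10.3 mg/L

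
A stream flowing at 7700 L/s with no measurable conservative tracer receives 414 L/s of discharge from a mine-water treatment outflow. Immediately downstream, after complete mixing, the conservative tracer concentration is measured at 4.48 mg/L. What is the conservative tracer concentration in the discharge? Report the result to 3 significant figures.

87.8 mg/L

Mass balance: 7700·0 + 414.0·Cₑ = 8114·4.480
→ Cₑ = (8114·4.480 − 7700·0) / 414.0 = 87.80 mg/L.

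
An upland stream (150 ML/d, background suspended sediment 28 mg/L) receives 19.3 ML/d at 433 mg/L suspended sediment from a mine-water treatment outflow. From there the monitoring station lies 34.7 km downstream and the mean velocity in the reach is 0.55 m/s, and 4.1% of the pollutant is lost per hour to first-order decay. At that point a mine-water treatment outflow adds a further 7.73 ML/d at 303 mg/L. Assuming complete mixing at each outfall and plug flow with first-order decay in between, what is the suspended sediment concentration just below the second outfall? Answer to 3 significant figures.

47.3 mg/L

Flow-weighted average: C = (150.0·28.00 + 19.30·433.0) / 169.3 = 12560/169.3 = 74.17 mg/L; combined flow 169.3 ML/d.
Travel time t = 34.7·1000 / 0.55 = 63090 s = 17.53 h.
4.1%/h lost → k = −ln(1 − 0.041) = 0.04186 h⁻¹.
First-order decay: C = 74.17·exp(−k·t) = 74.17·0.4801 = 35.61 mg/L.
Second outfall: C = (169.3·35.61 + 7.730·303.0)/177.0 = 47.29 mg/L.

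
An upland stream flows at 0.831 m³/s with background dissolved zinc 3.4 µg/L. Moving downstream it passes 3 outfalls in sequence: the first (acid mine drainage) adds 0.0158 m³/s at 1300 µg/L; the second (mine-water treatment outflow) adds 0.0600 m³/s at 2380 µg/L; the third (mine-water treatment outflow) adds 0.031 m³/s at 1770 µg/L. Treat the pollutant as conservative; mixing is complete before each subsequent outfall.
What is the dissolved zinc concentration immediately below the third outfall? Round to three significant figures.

236 µg/L

Outfall 1: combined Q = 0.8468 m³/s; C = (0.8310·3.400 + 0.01580·1300)/0.8468 = 27.59 µg/L.
Outfall 2: combined Q = 0.9068 m³/s; C = (0.8468·27.59 + 0.06000·2380)/0.9068 = 183.2 µg/L.
Outfall 3: combined Q = 0.9378 m³/s; C = (0.9068·183.2 + 0.03100·1770)/0.9378 = 235.7 µg/L.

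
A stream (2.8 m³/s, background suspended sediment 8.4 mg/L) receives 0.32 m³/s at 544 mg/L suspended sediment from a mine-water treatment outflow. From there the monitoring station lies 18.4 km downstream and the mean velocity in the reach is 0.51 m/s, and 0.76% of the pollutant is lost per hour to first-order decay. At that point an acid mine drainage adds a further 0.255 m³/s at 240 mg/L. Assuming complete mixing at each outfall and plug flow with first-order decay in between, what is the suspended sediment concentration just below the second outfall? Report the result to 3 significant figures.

Mixed concentration C = ΣQC/ΣQ = (2.800·8.400 + 0.3200·544.0) / 3.120 = 197.6/3.120 = 63.33 mg/L; combined flow 3.120 m³/s.
Travel time t = 18.4·1000 / 0.51 = 36080 s = 10.02 h.
0.76%/h lost → k = −ln(1 − 0.0076) = 0.007629 h⁻¹.
First-order decay: C = 63.33·exp(−k·t) = 63.33·0.9264 = 58.67 mg/L.
Second outfall: C = (3.120·58.67 + 0.2550·240.0)/3.375 = 72.37 mg/L.

72.4 mg/L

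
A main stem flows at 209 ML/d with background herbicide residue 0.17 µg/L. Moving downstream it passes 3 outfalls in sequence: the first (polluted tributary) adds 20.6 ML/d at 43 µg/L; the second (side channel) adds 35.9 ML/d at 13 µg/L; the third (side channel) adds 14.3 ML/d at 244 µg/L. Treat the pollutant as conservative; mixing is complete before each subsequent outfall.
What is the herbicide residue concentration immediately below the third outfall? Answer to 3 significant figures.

Below outfall 1: Q → 229.6 ML/d, C = (209.0·0.1700 + 20.60·43.00)/229.6 = 4.013 µg/L.
Below outfall 2: Q → 265.5 ML/d, C = (229.6·4.013 + 35.90·13.00)/265.5 = 5.228 µg/L.
Below outfall 3: Q → 279.8 ML/d, C = (265.5·5.228 + 14.30·244.0)/279.8 = 17.43 µg/L.

17.4 µg/L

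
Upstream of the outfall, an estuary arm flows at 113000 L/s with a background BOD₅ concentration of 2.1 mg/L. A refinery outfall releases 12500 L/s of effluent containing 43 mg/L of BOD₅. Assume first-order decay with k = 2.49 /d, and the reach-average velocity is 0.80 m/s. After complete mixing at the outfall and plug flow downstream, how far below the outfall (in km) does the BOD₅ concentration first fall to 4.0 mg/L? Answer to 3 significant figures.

12.0 km

Conservation of mass: C = (113000·2.100 + 12500·43.00) / 125500 = 774800/125500 = 6.174 mg/L.
Set 6.174·exp(−k·t) = 4.0 → t = ln(6.174/4.0)/k = 15060 s = 4.183 h.
Distance = v·t = 0.80·15060 = 12050 m = 12.05 km.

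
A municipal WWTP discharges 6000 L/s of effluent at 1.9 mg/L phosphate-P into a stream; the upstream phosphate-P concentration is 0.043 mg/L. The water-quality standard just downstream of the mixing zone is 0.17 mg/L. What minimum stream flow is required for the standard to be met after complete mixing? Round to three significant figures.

Set C_mix = 0.17: (Q·0.04300 + 6000·1.900) / (Q + 6000) = 0.17
→ Q = 6000·(1.900 − 0.17)/(0.17 − 0.04300) = 81730 L/s.

81700 L/s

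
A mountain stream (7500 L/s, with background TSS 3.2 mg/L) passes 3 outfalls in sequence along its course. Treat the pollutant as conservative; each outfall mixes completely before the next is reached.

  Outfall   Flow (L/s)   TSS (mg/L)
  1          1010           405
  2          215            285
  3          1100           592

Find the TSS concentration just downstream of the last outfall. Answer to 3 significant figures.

Outfall 1: combined Q = 8510 L/s; C = (7500·3.200 + 1010·405.0)/8510 = 50.89 mg/L.
Outfall 2: combined Q = 8725 L/s; C = (8510·50.89 + 215.0·285.0)/8725 = 56.66 mg/L.
Outfall 3: combined Q = 9825 L/s; C = (8725·56.66 + 1100·592.0)/9825 = 116.6 mg/L.

117 mg/L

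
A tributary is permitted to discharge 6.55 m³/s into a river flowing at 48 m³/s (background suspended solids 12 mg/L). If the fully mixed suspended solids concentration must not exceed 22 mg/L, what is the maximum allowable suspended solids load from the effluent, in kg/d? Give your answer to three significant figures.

Mass balance at the limit: 48.00·12.00 + 6.550·Cₑ = 54.55·22 → Cₑ = 95.28 mg/L.
Load = 6.550 m³/s × 95.28 g/m³ × 86 400 s/d = 53920 kg/d.

53900 kg/d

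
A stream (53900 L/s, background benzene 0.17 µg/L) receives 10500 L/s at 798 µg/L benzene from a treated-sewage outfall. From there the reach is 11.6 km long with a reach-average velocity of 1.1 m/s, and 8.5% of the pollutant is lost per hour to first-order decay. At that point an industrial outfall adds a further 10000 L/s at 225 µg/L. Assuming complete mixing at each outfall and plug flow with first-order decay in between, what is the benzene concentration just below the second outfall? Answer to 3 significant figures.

Mixed concentration C = ΣQC/ΣQ = (53900·0.1700 + 10500·798.0) / 64400 = 8388000/64400 = 130.3 µg/L; combined flow 64400 L/s.
Travel time t = 11.6·1000 / 1.1 = 10550 s = 2.929 h.
8.5%/h lost → k = −ln(1 − 0.085) = 0.08883 h⁻¹.
Applying C = C₀e^(−kt): 130.3 × 0.7709 = 100.4 µg/L.
At the second outfall, C = (64400·100.4 + 10000·225.0) / (64400 + 10000) = 117.2 µg/L.

117 µg/L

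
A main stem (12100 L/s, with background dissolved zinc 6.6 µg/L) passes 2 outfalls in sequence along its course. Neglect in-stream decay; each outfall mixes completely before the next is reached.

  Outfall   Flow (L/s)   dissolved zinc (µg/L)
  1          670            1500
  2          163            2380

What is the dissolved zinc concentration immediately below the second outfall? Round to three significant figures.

114 µg/L

After outfall 1: Q = 12100 + 670.0 = 12770 L/s; C = (12100·6.600 + 670.0·1500)/12770 = 84.95 µg/L.
After outfall 2: Q = 12770 + 163.0 = 12930 L/s; C = (12770·84.95 + 163.0·2380)/12930 = 113.9 µg/L.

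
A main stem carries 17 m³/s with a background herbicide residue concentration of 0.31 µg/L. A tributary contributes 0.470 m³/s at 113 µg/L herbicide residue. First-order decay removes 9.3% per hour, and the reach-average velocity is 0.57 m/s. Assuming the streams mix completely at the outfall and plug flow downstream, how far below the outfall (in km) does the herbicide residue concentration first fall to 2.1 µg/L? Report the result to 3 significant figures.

Conservation of mass: C = (17.00·0.3100 + 0.4700·113.0) / 17.47 = 58.38/17.47 = 3.342 µg/L.
9.3%/h lost → k = −ln(1 − 0.093) = 0.09761 h⁻¹.
Set 3.342·exp(−k·t) = 2.1 → t = ln(3.342/2.1)/k = 17130 s = 4.759 h.
Distance = v·t = 0.57·17130 = 9766 m = 9.766 km.

9.77 km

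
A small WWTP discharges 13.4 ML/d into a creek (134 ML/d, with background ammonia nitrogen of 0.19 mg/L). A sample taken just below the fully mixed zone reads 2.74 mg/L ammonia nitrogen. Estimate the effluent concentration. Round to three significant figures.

28.2 mg/L

Mass balance: 134.0·0.1900 + 13.40·Cₑ = 147.4·2.740
→ Cₑ = (147.4·2.740 − 134.0·0.1900) / 13.40 = 28.24 mg/L.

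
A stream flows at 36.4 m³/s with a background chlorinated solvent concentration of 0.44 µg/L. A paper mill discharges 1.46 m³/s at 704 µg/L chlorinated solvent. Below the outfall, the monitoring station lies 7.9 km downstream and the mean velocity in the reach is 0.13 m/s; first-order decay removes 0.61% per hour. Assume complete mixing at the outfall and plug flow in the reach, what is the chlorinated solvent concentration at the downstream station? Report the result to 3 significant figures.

24.9 µg/L

Mass balance: C = (36.40·0.4400 + 1.460·704.0) / 37.86 = 1044/37.86 = 27.57 µg/L.
Travel time t = 7.9·1000 / 0.13 = 60770 s = 16.88 h.
0.61%/h lost → k = −ln(1 − 0.0061) = 0.006119 h⁻¹.
Applying C = C₀e^(−kt): 27.57 × 0.9019 = 24.87 µg/L.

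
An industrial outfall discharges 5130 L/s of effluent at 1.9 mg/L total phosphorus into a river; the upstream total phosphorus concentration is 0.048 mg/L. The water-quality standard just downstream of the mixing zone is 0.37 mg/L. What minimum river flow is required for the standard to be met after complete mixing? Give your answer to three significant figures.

24400 L/s

Set C_mix = 0.37: (Q·0.04800 + 5130·1.900) / (Q + 5130) = 0.37
→ Q = 5130·(1.900 − 0.37)/(0.37 − 0.04800) = 24380 L/s.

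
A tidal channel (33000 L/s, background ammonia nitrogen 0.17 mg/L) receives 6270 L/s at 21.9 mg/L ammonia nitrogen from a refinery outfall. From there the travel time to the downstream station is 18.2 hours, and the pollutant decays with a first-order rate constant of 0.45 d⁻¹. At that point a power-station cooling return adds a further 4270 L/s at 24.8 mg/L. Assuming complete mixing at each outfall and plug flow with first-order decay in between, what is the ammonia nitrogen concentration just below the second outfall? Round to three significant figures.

4.77 mg/L

Flow-weighted average: C = (33000·0.1700 + 6270·21.90) / 39270 = 142900/39270 = 3.639 mg/L; combined flow 39270 L/s.
First-order decay: C = 3.639·exp(−k·t) = 3.639·0.7109 = 2.587 mg/L.
At the second outfall, C = (39270·2.587 + 4270·24.80) / (39270 + 4270) = 4.766 mg/L.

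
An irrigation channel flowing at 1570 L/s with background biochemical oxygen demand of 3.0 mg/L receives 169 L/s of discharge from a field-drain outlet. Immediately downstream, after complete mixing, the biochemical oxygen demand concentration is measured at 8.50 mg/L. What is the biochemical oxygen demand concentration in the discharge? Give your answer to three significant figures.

Mass balance: 1570·3.000 + 169.0·Cₑ = 1739·8.500
→ Cₑ = (1739·8.500 − 1570·3.000) / 169.0 = 59.59 mg/L.

59.6 mg/L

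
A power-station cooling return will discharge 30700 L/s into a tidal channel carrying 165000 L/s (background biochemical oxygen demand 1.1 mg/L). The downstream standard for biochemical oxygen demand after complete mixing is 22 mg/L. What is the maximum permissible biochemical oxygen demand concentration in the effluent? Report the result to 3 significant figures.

134 mg/L

At the limit, (Qr·Cr + Qe·Cₑ)/(Qr + Qe) = 22:
Cₑ = (195700·22 − 165000·1.100) / 30700 = 134.3 mg/L.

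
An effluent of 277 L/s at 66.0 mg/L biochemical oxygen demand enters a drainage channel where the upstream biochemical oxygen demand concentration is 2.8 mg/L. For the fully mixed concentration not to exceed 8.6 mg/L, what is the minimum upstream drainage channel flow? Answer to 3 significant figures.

2740 L/s

Set C_mix = 8.6: (Q·2.800 + 277.0·66.00) / (Q + 277.0) = 8.6
→ Q = 277.0·(66.00 − 8.6)/(8.6 − 2.800) = 2741 L/s.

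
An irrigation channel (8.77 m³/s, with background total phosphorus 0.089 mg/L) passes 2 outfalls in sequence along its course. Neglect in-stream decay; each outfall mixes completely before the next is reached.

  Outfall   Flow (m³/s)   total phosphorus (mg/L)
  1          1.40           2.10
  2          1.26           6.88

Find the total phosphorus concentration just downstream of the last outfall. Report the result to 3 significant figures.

1.08 mg/L

Below outfall 1: Q → 10.17 m³/s, C = (8.770·0.08900 + 1.400·2.100)/10.17 = 0.3658 mg/L.
Below outfall 2: Q → 11.43 m³/s, C = (10.17·0.3658 + 1.260·6.880)/11.43 = 1.084 mg/L.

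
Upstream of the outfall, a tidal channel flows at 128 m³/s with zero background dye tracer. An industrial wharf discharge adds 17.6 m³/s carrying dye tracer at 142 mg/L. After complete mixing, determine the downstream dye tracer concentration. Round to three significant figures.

17.2 mg/L

Conservation of mass: C = (128.0·0 + 17.60·142.0) / 145.6 = 2499/145.6 = 17.16 mg/L.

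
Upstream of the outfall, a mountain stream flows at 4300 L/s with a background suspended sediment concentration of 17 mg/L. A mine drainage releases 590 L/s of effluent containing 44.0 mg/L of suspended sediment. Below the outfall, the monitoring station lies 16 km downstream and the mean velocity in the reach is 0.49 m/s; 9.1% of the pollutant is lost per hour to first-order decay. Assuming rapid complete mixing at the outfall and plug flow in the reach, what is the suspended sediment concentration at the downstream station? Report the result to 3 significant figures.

Mass balance: C = (4300·17.00 + 590.0·44.00) / 4890 = 99060/4890 = 20.26 mg/L.
Travel time t = 16·1000 / 0.49 = 32650 s = 9.070 h.
9.1%/h lost → k = −ln(1 − 0.091) = 0.09541 h⁻¹.
After decay, C = 20.26 × e^(−kt) = 20.26 × 0.4209 = 8.526 mg/L.

8.53 mg/L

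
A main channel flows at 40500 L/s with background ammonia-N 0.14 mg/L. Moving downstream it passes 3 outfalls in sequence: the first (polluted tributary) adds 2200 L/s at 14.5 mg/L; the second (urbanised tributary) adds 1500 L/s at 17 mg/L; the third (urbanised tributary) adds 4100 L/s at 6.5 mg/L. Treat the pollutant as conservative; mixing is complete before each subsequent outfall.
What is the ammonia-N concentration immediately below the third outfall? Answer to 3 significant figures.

Outfall 1: combined Q = 42700 L/s; C = (40500·0.1400 + 2200·14.50)/42700 = 0.8799 mg/L.
Outfall 2: combined Q = 44200 L/s; C = (42700·0.8799 + 1500·17.00)/44200 = 1.427 mg/L.
Outfall 3: combined Q = 48300 L/s; C = (44200·1.427 + 4100·6.500)/48300 = 1.858 mg/L.

1.86 mg/L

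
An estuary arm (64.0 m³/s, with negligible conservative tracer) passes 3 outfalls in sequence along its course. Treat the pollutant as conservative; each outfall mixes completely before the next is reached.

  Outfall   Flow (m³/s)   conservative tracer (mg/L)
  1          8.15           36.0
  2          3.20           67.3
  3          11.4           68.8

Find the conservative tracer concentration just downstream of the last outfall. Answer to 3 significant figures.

14.9 mg/L

After outfall 1: Q = 64.00 + 8.150 = 72.15 m³/s; C = (64.00·0 + 8.150·36.00)/72.15 = 4.067 mg/L.
After outfall 2: Q = 72.15 + 3.200 = 75.35 m³/s; C = (72.15·4.067 + 3.200·67.30)/75.35 = 6.752 mg/L.
After outfall 3: Q = 75.35 + 11.40 = 86.75 m³/s; C = (75.35·6.752 + 11.40·68.80)/86.75 = 14.91 mg/L.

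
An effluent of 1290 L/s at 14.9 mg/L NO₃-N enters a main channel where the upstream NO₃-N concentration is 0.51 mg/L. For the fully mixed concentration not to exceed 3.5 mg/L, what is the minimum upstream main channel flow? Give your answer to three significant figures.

4920 L/s

Set C_mix = 3.5: (Q·0.5100 + 1290·14.90) / (Q + 1290) = 3.5
→ Q = 1290·(14.90 − 3.5)/(3.5 − 0.5100) = 4918 L/s.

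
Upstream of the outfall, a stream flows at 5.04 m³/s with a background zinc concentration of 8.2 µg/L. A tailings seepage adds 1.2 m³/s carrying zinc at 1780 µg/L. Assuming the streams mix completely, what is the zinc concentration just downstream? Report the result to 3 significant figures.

Flow-weighted average: C = (5.040·8.200 + 1.200·1780) / 6.240 = 2177/6.240 = 348.9 µg/L.

349 µg/L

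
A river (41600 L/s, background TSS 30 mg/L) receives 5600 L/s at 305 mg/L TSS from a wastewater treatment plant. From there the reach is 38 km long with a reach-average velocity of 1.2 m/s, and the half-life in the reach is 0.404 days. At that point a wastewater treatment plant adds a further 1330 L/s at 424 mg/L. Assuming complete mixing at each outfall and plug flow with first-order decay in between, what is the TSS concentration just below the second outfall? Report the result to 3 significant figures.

After mixing, C = (41600·30.00 + 5600·305.0) / 47200 = 2956000/47200 = 62.63 mg/L; combined flow 47200 L/s.
Travel time t = 38·1000 / 1.2 = 31670 s = 8.796 h.
Half-life 0.404 d → k = ln 2 / 0.404 = 1.716 d⁻¹.
After decay, C = 62.63 × e^(−kt) = 62.63 × 0.5332 = 33.39 mg/L.
Second outfall: C = (47200·33.39 + 1330·424.0)/48530 = 44.10 mg/L.

44.1 mg/L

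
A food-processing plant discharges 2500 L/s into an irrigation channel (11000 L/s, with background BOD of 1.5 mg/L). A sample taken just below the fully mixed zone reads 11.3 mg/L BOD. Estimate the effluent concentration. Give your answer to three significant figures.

Mass balance: 11000·1.500 + 2500·Cₑ = 13500·11.30
→ Cₑ = (13500·11.30 − 11000·1.500) / 2500 = 54.42 mg/L.

54.4 mg/L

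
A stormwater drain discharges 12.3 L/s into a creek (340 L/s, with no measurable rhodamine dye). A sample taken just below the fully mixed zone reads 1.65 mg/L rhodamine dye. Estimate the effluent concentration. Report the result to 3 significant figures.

47.3 mg/L

Mass balance: 340.0·0 + 12.30·Cₑ = 352.3·1.650
→ Cₑ = (352.3·1.650 − 340.0·0) / 12.30 = 47.26 mg/L.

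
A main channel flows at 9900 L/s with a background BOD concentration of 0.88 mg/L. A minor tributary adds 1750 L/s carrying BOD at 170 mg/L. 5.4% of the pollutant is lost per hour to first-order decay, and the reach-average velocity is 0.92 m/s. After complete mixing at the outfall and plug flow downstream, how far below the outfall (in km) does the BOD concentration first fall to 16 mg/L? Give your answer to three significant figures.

29.6 km

Flow-weighted average: C = (9900·0.8800 + 1750·170.0) / 11650 = 306200/11650 = 26.28 mg/L.
5.4%/h lost → k = −ln(1 − 0.054) = 0.05551 h⁻¹.
Set 26.28·exp(−k·t) = 16 → t = ln(26.28/16)/k = 32190 s = 8.942 h.
Distance = v·t = 0.92·32190 = 29620 m = 29.62 km.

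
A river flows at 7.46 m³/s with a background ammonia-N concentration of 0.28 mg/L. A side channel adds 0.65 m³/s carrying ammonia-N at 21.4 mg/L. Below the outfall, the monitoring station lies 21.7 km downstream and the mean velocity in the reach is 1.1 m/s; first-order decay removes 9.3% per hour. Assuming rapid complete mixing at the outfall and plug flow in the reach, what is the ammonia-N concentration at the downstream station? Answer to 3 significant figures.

1.16 mg/L

Mixed concentration C = ΣQC/ΣQ = (7.460·0.2800 + 0.6500·21.40) / 8.110 = 16.00/8.110 = 1.973 mg/L.
Travel time t = 21.7·1000 / 1.1 = 19730 s = 5.480 h.
9.3%/h lost → k = −ln(1 − 0.093) = 0.09761 h⁻¹.
After decay, C = 1.973 × e^(−kt) = 1.973 × 0.5857 = 1.155 mg/L.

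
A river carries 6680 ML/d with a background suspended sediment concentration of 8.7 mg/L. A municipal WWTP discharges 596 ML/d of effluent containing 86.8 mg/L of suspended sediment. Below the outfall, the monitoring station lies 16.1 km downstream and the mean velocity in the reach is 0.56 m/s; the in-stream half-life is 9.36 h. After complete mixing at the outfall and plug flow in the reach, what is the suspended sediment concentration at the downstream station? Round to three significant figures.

Mass balance: C = (6680·8.700 + 596.0·86.80) / 7276 = 109800/7276 = 15.10 mg/L.
Travel time t = 16.1·1000 / 0.56 = 28750 s = 7.986 h.
Half-life 9.36 h → k = ln 2 / 9.36 = 0.07405 h⁻¹ = 1.777 d⁻¹.
After decay, C = 15.10 × e^(−kt) = 15.10 × 0.5535 = 8.357 mg/L.

8.36 mg/L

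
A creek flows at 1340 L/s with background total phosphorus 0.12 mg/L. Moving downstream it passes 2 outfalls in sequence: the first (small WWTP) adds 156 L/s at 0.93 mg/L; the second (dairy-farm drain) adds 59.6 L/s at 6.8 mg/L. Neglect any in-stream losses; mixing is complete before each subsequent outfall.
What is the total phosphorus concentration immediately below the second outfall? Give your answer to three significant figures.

0.457 mg/L

After outfall 1: Q = 1340 + 156.0 = 1496 L/s; C = (1340·0.1200 + 156.0·0.9300)/1496 = 0.2045 mg/L.
After outfall 2: Q = 1496 + 59.60 = 1556 L/s; C = (1496·0.2045 + 59.60·6.800)/1556 = 0.4572 mg/L.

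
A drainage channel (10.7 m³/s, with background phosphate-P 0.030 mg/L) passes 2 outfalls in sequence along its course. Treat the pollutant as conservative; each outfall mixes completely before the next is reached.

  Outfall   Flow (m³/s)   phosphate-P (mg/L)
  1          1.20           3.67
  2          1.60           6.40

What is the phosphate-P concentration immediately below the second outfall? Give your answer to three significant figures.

1.11 mg/L

Below outfall 1: Q → 11.90 m³/s, C = (10.70·0.03000 + 1.200·3.670)/11.90 = 0.3971 mg/L.
Below outfall 2: Q → 13.50 m³/s, C = (11.90·0.3971 + 1.600·6.400)/13.50 = 1.109 mg/L.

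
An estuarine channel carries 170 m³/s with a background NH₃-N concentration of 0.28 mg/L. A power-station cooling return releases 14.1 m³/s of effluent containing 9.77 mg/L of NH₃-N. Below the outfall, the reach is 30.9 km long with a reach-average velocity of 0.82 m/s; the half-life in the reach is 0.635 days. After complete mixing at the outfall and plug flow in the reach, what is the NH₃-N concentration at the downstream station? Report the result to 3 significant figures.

Mixed concentration C = ΣQC/ΣQ = (170.0·0.2800 + 14.10·9.770) / 184.1 = 185.4/184.1 = 1.007 mg/L.
Travel time t = 30.9·1000 / 0.82 = 37680 s = 10.47 h.
Half-life 0.635 d → k = ln 2 / 0.635 = 1.092 d⁻¹.
Applying C = C₀e^(−kt): 1.007 × 0.6212 = 0.6255 mg/L.

0.625 mg/L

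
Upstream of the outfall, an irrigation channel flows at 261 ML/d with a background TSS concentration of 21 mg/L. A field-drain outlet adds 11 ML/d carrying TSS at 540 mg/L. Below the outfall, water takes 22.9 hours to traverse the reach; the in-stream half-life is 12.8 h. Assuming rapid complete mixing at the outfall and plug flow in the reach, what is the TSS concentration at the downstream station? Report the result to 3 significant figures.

12.1 mg/L

Conservation of mass: C = (261.0·21.00 + 11.00·540.0) / 272.0 = 11420/272.0 = 41.99 mg/L.
Half-life 12.8 h → k = ln 2 / 12.8 = 0.05415 h⁻¹ = 1.300 d⁻¹.
First-order decay: C = 41.99·exp(−k·t) = 41.99·0.2894 = 12.15 mg/L.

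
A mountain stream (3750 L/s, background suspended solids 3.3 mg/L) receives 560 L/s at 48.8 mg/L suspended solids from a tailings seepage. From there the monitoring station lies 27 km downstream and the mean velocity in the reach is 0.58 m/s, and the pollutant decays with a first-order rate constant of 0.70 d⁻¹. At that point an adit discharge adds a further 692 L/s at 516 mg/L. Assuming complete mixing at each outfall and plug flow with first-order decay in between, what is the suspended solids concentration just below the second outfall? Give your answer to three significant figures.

Flow-weighted average: C = (3750·3.300 + 560.0·48.80) / 4310 = 39700/4310 = 9.212 mg/L; combined flow 4310 L/s.
Travel time t = 27·1000 / 0.58 = 46550 s = 12.93 h.
After decay, C = 9.212 × e^(−kt) = 9.212 × 0.6858 = 6.318 mg/L.
Second outfall: C = (4310·6.318 + 692.0·516.0)/5002 = 76.83 mg/L.

76.8 mg/L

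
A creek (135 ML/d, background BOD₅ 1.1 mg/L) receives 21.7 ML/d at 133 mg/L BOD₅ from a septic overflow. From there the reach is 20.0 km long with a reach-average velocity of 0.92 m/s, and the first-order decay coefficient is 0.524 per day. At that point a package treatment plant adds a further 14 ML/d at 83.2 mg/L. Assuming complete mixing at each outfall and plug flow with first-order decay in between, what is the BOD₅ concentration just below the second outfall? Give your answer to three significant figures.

22.4 mg/L

Mixed concentration C = ΣQC/ΣQ = (135.0·1.100 + 21.70·133.0) / 156.7 = 3035/156.7 = 19.37 mg/L; combined flow 156.7 ML/d.
Travel time t = 20.0·1000 / 0.92 = 21740 s = 6.039 h.
Applying C = C₀e^(−kt): 19.37 × 0.8765 = 16.97 mg/L.
At the second outfall, C = (156.7·16.97 + 14.00·83.20) / (156.7 + 14.00) = 22.41 mg/L.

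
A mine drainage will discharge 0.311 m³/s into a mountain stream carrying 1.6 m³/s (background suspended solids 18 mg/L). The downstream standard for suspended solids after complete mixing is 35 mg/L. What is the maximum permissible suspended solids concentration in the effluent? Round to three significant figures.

122 mg/L

At the limit, (Qr·Cr + Qe·Cₑ)/(Qr + Qe) = 35:
Cₑ = (1.911·35 − 1.600·18.00) / 0.3110 = 122.5 mg/L.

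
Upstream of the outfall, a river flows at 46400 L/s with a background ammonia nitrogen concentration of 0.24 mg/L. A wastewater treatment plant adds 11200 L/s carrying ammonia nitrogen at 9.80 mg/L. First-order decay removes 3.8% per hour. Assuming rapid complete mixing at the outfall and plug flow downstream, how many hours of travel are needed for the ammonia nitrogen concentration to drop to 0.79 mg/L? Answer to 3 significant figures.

After mixing, C = (46400·0.2400 + 11200·9.800) / 57600 = 120900/57600 = 2.099 mg/L.
3.8%/h lost → k = −ln(1 − 0.038) = 0.03874 h⁻¹.
2.099·exp(−k·t) = 0.79 → t = ln(2.099/0.79)/k = 90800 s = 25.22 h.

25.2 h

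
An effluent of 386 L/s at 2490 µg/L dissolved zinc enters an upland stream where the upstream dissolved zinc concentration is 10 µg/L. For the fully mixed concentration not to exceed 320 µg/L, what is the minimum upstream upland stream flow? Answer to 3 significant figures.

2700 L/s

Set C_mix = 320: (Q·10.00 + 386.0·2490) / (Q + 386.0) = 320
→ Q = 386.0·(2490 − 320)/(320 − 10.00) = 2702 L/s.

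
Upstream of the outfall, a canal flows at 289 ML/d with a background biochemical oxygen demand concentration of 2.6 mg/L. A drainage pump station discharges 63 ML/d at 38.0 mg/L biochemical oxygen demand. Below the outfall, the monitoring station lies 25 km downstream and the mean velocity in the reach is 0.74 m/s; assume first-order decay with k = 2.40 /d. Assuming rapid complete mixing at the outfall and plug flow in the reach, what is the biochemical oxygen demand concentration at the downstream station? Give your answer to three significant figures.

3.50 mg/L

Mass balance: C = (289.0·2.600 + 63.00·38.00) / 352.0 = 3145/352.0 = 8.936 mg/L.
Travel time t = 25·1000 / 0.74 = 33780 s = 9.384 h.
First-order decay: C = 8.936·exp(−k·t) = 8.936·0.3912 = 3.496 mg/L.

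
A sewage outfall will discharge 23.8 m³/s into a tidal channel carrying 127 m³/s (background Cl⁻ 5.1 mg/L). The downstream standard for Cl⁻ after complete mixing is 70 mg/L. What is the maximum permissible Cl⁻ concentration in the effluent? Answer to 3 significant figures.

416 mg/L

At the limit, (Qr·Cr + Qe·Cₑ)/(Qr + Qe) = 70:
Cₑ = (150.8·70 − 127.0·5.100) / 23.80 = 416.3 mg/L.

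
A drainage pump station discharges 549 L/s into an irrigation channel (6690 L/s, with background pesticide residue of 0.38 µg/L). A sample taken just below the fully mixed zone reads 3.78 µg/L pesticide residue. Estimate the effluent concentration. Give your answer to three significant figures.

Mass balance: 6690·0.3800 + 549.0·Cₑ = 7239·3.780
→ Cₑ = (7239·3.780 − 6690·0.3800) / 549.0 = 45.21 µg/L.

45.2 µg/L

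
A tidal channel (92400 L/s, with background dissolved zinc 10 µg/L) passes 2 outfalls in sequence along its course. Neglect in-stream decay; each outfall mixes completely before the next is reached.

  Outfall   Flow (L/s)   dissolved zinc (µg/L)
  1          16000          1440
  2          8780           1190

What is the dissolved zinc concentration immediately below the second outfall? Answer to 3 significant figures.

294 µg/L

Outfall 1: combined Q = 108400 L/s; C = (92400·10.00 + 16000·1440)/108400 = 221.1 µg/L.
Outfall 2: combined Q = 117200 L/s; C = (108400·221.1 + 8780·1190)/117200 = 293.7 µg/L.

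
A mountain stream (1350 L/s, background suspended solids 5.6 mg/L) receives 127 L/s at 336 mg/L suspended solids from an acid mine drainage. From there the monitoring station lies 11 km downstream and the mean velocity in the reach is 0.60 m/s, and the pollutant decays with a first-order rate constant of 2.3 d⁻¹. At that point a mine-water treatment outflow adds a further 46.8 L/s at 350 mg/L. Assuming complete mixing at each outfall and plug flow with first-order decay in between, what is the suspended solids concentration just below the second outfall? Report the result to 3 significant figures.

Mass balance: C = (1350·5.600 + 127.0·336.0) / 1477 = 50230/1477 = 34.01 mg/L; combined flow 1477 L/s.
Travel time t = 11·1000 / 0.60 = 18330 s = 5.093 h.
Decay over the reach: 34.01·exp(−kt) = 34.01·0.6138 = 20.88 mg/L.
At the second outfall, C = (1477·20.88 + 46.80·350.0) / (1477 + 46.80) = 30.98 mg/L.

31.0 mg/L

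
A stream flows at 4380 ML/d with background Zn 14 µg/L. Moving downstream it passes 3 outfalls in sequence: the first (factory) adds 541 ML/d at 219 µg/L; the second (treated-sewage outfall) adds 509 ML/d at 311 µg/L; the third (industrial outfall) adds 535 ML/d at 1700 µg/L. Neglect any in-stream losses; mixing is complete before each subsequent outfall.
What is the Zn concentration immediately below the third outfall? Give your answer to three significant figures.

209 µg/L

Below outfall 1: Q → 4921 ML/d, C = (4380·14.00 + 541.0·219.0)/4921 = 36.54 µg/L.
Below outfall 2: Q → 5430 ML/d, C = (4921·36.54 + 509.0·311.0)/5430 = 62.26 µg/L.
Below outfall 3: Q → 5965 ML/d, C = (5430·62.26 + 535.0·1700)/5965 = 209.2 µg/L.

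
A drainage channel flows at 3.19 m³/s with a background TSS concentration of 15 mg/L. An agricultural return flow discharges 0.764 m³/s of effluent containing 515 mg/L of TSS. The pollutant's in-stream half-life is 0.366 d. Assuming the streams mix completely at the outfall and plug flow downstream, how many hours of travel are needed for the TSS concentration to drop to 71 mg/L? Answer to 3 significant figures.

Mixed concentration C = ΣQC/ΣQ = (3.190·15.00 + 0.7640·515.0) / 3.954 = 441.3/3.954 = 111.6 mg/L.
Half-life 0.366 d → k = ln 2 / 0.366 = 1.894 d⁻¹.
111.6·exp(−k·t) = 71 → t = ln(111.6/71)/k = 20640 s = 5.732 h.

5.73 h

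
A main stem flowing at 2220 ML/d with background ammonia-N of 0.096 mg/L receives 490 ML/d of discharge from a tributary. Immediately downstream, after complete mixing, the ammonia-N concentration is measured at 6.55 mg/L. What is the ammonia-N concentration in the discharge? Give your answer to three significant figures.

Mass balance: 2220·0.09600 + 490.0·Cₑ = 2710·6.550
→ Cₑ = (2710·6.550 − 2220·0.09600) / 490.0 = 35.79 mg/L.

35.8 mg/L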